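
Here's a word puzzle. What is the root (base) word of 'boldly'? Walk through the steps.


Remove suffix '-ly' from 'boldly' to get root 'bold'.

bold


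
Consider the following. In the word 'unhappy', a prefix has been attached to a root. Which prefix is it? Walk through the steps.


The word 'unhappy' = 'un' (prefix) + 'happy' (root). The prefix is 'un'.

un


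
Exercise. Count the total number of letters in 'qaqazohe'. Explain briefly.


Spell out 'qaqazohe' and number each letter: q(1), a(2), q(3), a(4), z(5), o(6), h(7), e(8). Total: 8 letters.

8


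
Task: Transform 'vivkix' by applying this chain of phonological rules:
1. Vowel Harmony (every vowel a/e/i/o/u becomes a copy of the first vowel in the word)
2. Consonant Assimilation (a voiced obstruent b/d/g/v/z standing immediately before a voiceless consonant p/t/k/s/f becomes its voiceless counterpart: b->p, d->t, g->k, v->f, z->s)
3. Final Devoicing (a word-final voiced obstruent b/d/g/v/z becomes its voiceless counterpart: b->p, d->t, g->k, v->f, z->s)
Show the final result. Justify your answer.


Starting form: 'vivkix'
Rule 1: Vowel Harmony: all vowels already match. No change.
Rule 2: Consonant Assimilation: voiced obstruent before voiceless consonant becomes voiceless ('vk' -> 'fk'). 'vivkix' -> 'vifkix'
Rule 3: Final Devoicing: final consonant 'x' is not one of the voiced obstruents b/d/g/v/z. No change.
Final form: 'vifkix'

vifkix


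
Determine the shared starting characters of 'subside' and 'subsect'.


Compare from the start: 4 characters match: 'subs'. Mismatch at position 5: 'i' vs 'e'.

subs


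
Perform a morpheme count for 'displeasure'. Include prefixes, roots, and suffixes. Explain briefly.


Decomposition: dis- (prefix) + please (root) + -ure (suffix) = 3 morpheme(s)

3 morphemes


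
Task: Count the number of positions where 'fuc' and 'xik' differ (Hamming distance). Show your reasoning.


Alignment:
Position 1: 'f' vs 'x' = DIFFER
Position 2: 'u' vs 'i' = DIFFER
Position 3: 'c' vs 'k' = DIFFER
Total differences: 3

3


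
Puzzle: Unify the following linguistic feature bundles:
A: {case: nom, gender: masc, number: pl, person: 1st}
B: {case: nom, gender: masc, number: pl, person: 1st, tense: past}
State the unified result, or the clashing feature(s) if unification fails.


Compare features:
case: A=nom vs B=nom -> unified: nom
gender: A=masc vs B=masc -> unified: masc
number: A=pl vs B=pl -> unified: pl
person: A=1st vs B=1st -> unified: 1st
tense: A=_ vs B=past -> unified: past
No clashes found.

Unified: {case: nom, gender: masc, number: pl, person: 1st, tense: past}


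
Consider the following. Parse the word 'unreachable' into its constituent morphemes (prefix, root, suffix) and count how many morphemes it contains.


Step 1: Identify prefix: 'un' (meaning: not/reverse)
Step 2: Identify root: 'reach'
Step 3: Identify suffix(es): 'able'
Decomposition: un- (prefix: not/reverse) + reach (root) + -able (suffix: capable of)
Total morphemes: 3

3 morphemes (un- (prefix: not/reverse) + reach (root) + -able (suffix: capable of))


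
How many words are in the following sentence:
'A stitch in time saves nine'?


Split into words: A | stitch | in | time | saves | nine = 6 words.

6


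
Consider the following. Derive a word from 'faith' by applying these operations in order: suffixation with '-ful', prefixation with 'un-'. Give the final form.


Step 1: Add suffix '-ful' to 'faith' = 'faithful'
Step 2: Add prefix 'un-' to 'faithful' = 'unfaithful'

unfaithful


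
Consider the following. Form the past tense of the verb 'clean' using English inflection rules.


Apply rule: Add -ed. 'clean' becomes 'cleaned'.

cleaned


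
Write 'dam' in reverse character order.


Reverse 'dam' character by character: 'mad'.

mad


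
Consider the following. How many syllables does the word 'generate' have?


Break 'generate' into syllables: gen-er-ate -> gen | er | ate = 3 syllables

3 syllables


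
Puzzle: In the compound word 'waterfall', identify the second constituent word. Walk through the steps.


Split 'waterfall' into 'water' + 'fall'. The second part is 'fall'.

fall


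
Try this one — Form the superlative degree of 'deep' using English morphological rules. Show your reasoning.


Apply superlative formation (add -est): 'deep' -> 'deepest'.

deepest


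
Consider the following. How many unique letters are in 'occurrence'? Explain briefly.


Unique letters in 'occurrence': {c, e, n, o, r, u} = 6 distinct letters.

6


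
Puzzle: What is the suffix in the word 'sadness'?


The word 'sadness' = 'sad' (root) + '-ness' (suffix). The suffix is '-ness'.

ness


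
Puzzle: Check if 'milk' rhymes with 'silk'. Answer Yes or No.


Rime (stressed vowel + following sounds) of 'milk': -ilk = /ɪlk/
Rime of 'silk': -ilk = /ɪlk/
/ɪlk/ and /ɪlk/ are the same ending sound, so the words rhyme.

Yes


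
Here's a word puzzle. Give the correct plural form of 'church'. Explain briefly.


Apply rule: Add -es (sibilant/fricative ending). 'church' becomes 'churches'.

churches


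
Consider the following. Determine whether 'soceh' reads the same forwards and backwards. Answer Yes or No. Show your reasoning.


Forward: 'soceh'
Reversed: 'hecos'
They differ.

No


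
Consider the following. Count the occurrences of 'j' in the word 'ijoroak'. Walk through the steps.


Letter 'j' in 'ijoroak': found at position(s) 2 = 1 occurrence(s).

1


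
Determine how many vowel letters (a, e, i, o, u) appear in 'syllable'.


Vowels in 'syllable': a, e = 2 vowels.

2


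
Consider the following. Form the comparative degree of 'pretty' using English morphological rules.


Apply comparative formation (consonant + y: change y to i, add -er): 'pretty' -> 'prettier'.

prettier


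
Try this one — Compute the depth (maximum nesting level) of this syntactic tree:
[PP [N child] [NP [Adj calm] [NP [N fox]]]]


Count bracket nesting levels:
'[' at pos 0: depth = 1
'[' at pos 4: depth = 2
'[' at pos 14: depth = 2
'[' at pos 18: depth = 3
'[' at pos 29: depth = 3
'[' at pos 33: depth = 4
Maximum depth reached: 4

4


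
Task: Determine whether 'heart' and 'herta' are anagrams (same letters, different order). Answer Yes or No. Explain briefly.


Sorted letters of 'heart': 'aehrt'
Sorted letters of 'herta': 'aehrt'
They match.

Yes


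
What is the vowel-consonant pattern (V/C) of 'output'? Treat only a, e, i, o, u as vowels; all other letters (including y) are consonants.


Letter mapping: o = V, u = V, t = C, p = C, u = V, t = C.

VVCCVC


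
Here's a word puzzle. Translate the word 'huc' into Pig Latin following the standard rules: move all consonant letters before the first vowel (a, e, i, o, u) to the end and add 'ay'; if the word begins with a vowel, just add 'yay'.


'huc': move consonant cluster 'h' to end and add 'ay': 'uchay'.

uchay


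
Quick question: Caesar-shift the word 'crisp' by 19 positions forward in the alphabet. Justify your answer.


Shift each letter by 19: c -> v, r -> k, i -> b, s -> l, p -> i. Result: 'vkbli'.

vkbli


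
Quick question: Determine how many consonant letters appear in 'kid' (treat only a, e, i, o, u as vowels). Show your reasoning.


Consonants in 'kid': k, d = 2 consonants.

2


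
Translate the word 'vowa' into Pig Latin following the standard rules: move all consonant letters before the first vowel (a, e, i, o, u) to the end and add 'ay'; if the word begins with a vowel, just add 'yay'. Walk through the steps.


'vowa': move consonant cluster 'v' to end and add 'ay': 'owavay'.

owavay


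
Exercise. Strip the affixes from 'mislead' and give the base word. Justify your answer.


Remove prefix 'mis' from 'mislead' to get root 'lead'.

lead


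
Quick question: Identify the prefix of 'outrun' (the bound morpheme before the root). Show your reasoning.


The word 'outrun' = 'out' (prefix) + 'run' (root). The prefix is 'out'.

out


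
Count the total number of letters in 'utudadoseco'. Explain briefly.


Spell out 'utudadoseco' and number each letter: u(1), t(2), u(3), d(4), a(5), d(6), o(7), s(8), e(9), c(10), o(11). Total: 11 letters.

11


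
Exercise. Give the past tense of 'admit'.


Apply rule: Double final consonant and add -ed. 'admit' becomes 'admitted'.

admitted


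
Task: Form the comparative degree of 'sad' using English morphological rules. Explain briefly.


Apply comparative formation (double final consonant, add -er): 'sad' -> 'sadder'.

sadder


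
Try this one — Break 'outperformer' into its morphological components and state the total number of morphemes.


Step 1: Identify prefix: 'out' (meaning: surpass)
Step 2: Identify root: 'perform'
Step 3: Identify suffix(es): 'er'
Decomposition: out- (prefix: surpass) + perform (root) + -er (suffix: one who)
Total morphemes: 3

3 morphemes (out- (prefix: surpass) + perform (root) + -er (suffix: one who))


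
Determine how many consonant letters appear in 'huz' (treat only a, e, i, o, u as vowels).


Consonants in 'huz': h, z = 2 consonants.

2


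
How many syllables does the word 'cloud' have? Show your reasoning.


Break 'cloud' into syllables: cloud -> cloud = 1 syllable

1 syllable


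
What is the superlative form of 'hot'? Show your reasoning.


Apply superlative formation (double final consonant, add -est): 'hot' -> 'hottest'.

hottest


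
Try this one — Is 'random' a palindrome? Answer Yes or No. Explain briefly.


Forward: 'random'
Reversed: 'modnar'
They differ.

No


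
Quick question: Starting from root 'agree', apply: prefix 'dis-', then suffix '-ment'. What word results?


Step 1: Add prefix 'dis-' to 'agree' = 'disagree'
Step 2: Add suffix '-ment' to 'disagree' = 'disagreement'

disagreement


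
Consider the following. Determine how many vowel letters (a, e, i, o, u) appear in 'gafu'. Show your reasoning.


Vowels in 'gafu': a, u = 2 vowels.

2


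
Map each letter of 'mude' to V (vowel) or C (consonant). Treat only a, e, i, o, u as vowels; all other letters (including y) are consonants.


Letter mapping: m = C, u = V, d = C, e = V.

CVCV


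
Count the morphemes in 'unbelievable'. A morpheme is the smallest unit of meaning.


Decomposition: un- (prefix) + believe (root) + -able (suffix) = 3 morpheme(s)

3 morphemes


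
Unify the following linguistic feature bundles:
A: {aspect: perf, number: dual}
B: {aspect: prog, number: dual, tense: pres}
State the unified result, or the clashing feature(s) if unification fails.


Compare features:
aspect: A=perf vs B=prog -> CLASH
number: A=dual vs B=dual -> unified: dual
tense: A=_ vs B=pres -> unified: pres
Clash detected on feature 'aspect' (perf vs prog); unification fails.

CLASH on 'aspect' (perf vs prog)


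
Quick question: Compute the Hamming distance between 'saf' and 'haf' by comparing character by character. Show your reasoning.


Alignment:
Position 1: 's' vs 'h' = DIFFER
Position 2: 'a' vs 'a' = match
Position 3: 'f' vs 'f' = match
Total differences: 1

1


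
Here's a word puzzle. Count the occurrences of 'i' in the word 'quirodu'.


Letter 'i' in 'quirodu': found at position(s) 3 = 1 occurrence(s).

1


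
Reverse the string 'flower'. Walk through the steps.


Reverse 'flower' character by character: 'rewolf'.

rewolf


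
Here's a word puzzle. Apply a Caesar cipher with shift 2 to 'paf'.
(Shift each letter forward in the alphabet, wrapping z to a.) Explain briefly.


Shift each letter by 2: p -> r, a -> c, f -> h. Result: 'rch'.

rch


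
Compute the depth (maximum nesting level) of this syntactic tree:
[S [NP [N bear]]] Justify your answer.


Count bracket nesting levels:
'[' at pos 0: depth = 1
'[' at pos 3: depth = 2
'[' at pos 7: depth = 3
Maximum depth reached: 3

3


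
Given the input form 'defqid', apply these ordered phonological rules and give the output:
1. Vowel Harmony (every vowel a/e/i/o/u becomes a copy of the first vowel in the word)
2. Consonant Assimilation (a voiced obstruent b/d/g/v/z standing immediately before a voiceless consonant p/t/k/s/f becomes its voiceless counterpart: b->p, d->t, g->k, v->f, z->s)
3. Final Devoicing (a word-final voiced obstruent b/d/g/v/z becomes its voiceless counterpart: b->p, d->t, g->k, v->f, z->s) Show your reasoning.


Starting form: 'defqid'
Rule 1: Vowel Harmony: all vowels become 'e' (matching first vowel). 'defqid' -> 'defqed'
Rule 2: Consonant Assimilation: no voiced obstruent (b/d/g/v/z) stands immediately before a voiceless consonant (p/t/k/s/f). No change.
Rule 3: Final Devoicing: word-final voiced obstruent 'd' becomes voiceless 't'. 'defqed' -> 'defqet'
Final form: 'defqet'

defqet


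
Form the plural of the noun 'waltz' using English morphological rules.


Apply rule: Add -es (sibilant/fricative ending). 'waltz' becomes 'waltzes'.

waltzes


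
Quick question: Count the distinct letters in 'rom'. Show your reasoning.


Unique letters in 'rom': {m, o, r} = 3 distinct letters.

3


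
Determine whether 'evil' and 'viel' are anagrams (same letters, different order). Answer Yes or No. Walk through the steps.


Sorted letters of 'evil': 'eilv'
Sorted letters of 'viel': 'eilv'
They match.

Yes


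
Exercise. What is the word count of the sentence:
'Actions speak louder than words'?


Split into words: Actions | speak | louder | than | words = 5 words.

5


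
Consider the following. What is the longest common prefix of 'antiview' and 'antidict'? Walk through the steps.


Compare from the start: 4 characters match: 'anti'. Mismatch at position 5: 'v' vs 'd'.

anti


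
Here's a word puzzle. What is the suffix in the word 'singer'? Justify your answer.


The word 'singer' = 'sing' (root) + '-er' (suffix). The suffix is '-er'.

er


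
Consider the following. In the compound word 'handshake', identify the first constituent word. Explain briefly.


Split 'handshake' into 'hand' + 'shake'. The first part is 'hand'.

hand


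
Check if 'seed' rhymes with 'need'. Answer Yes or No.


Rime (stressed vowel + following sounds) of 'seed': -eed = /iːd/
Rime of 'need': -eed = /iːd/
/iːd/ and /iːd/ are the same ending sound, so the words rhyme.

Yes


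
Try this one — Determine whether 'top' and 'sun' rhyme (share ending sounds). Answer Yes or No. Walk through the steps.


Rime (stressed vowel + following sounds) of 'top': -op = /ɒp/
Rime of 'sun': -un = /ʌn/
/ɒp/ and /ʌn/ are different ending sounds, so the words do not rhyme.

No


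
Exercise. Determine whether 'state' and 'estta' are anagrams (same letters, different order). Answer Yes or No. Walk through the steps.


Sorted letters of 'state': 'aestt'
Sorted letters of 'estta': 'aestt'
They match.

Yes


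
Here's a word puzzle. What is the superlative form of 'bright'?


Apply superlative formation (add -est): 'bright' -> 'brightest'.

brightest


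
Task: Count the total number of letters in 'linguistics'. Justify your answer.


Spell out 'linguistics' and number each letter: l(1), i(2), n(3), g(4), u(5), i(6), s(7), t(8), i(9), c(10), s(11). Total: 11 letters.

11


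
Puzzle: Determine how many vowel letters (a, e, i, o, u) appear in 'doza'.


Vowels in 'doza': o, a = 2 vowels.

2


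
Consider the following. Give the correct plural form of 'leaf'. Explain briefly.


Apply rule: Change -f to -ves. 'leaf' becomes 'leaves'.

leaves


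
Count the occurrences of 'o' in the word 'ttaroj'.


Letter 'o' in 'ttaroj': found at position(s) 5 = 1 occurrence(s).

1


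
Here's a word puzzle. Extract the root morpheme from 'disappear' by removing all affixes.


Remove prefix 'dis' from 'disappear' to get root 'appear'.

appear


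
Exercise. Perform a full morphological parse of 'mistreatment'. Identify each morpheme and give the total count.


Step 1: Identify prefix: 'mis' (meaning: wrongly)
Step 2: Identify root: 'treat'
Step 3: Identify suffix(es): 'ment'
Decomposition: mis- (prefix: wrongly) + treat (root) + -ment (suffix: action/result)
Total morphemes: 3

3 morphemes (mis- (prefix: wrongly) + treat (root) + -ment (suffix: action/result))


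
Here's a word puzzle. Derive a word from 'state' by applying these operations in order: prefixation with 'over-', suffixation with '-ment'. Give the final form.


Step 1: Add prefix 'over-' to 'state' = 'overstate'
Step 2: Add suffix '-ment' to 'overstate' = 'overstatement'

overstatement


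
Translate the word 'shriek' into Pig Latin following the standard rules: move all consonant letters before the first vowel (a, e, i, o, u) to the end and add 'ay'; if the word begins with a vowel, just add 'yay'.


'shriek': move consonant cluster 'shr' to end and add 'ay': 'iekshray'.

iekshray


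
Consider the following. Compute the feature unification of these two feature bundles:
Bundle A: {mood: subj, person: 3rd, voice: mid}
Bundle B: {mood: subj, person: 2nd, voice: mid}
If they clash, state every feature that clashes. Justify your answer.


Compare features:
mood: A=subj vs B=subj -> unified: subj
person: A=3rd vs B=2nd -> CLASH
voice: A=mid vs B=mid -> unified: mid
Clash detected on feature 'person' (3rd vs 2nd); unification fails.

CLASH on 'person' (3rd vs 2nd)


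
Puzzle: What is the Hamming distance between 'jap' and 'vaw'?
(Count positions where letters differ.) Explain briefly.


Alignment:
Position 1: 'j' vs 'v' = DIFFER
Position 2: 'a' vs 'a' = match
Position 3: 'p' vs 'w' = DIFFER
Total differences: 2

2


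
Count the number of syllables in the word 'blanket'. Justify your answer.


Break 'blanket' into syllables: blan-ket -> blan | ket = 2 syllables

2 syllables


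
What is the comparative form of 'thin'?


Apply comparative formation (double final consonant, add -er): 'thin' -> 'thinner'.

thinner


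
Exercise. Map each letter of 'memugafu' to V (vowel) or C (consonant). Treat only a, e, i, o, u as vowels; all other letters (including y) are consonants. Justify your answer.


Letter mapping: m = C, e = V, m = C, u = V, g = C, a = V, f = C, u = V.

CVCVCVCV


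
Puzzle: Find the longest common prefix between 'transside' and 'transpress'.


Compare from the start: 5 characters match: 'trans'. Mismatch at position 6: 's' vs 'p'.

trans


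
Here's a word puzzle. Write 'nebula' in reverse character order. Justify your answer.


Reverse 'nebula' character by character: 'aluben'.

aluben


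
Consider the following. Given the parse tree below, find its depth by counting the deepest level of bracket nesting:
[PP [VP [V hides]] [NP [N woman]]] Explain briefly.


Count bracket nesting levels:
'[' at pos 0: depth = 1
'[' at pos 4: depth = 2
'[' at pos 8: depth = 3
'[' at pos 19: depth = 2
'[' at pos 23: depth = 3
Maximum depth reached: 3

3


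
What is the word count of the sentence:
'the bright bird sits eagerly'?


Split into words: the | bright | bird | sits | eagerly = 5 words.

5


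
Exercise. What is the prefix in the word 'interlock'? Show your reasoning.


The word 'interlock' = 'inter' (prefix) + 'lock' (root). The prefix is 'inter'.

inter


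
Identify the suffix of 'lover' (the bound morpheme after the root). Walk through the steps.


The word 'lover' = 'love' (root) + '-er' (suffix). The suffix is '-er'.

er


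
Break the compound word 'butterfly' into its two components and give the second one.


Split 'butterfly' into 'butter' + 'fly'. The second part is 'fly'.

fly


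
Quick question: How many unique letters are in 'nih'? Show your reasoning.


Unique letters in 'nih': {h, i, n} = 3 distinct letters.

3


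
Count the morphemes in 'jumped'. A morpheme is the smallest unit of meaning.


Decomposition: jump (root) + -ed (suffix) = 2 morpheme(s)

2 morphemes


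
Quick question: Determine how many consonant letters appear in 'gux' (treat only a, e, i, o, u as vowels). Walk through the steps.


Consonants in 'gux': g, x = 2 consonants.

2


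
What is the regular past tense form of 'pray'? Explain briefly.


Apply rule: Add -ed. 'pray' becomes 'prayed'.

prayed


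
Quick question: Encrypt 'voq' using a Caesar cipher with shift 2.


Shift each letter by 2: v -> x, o -> q, q -> s. Result: 'xqs'.

xqs


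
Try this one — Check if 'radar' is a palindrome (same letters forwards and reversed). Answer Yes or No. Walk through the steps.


Forward: 'radar'
Reversed: 'radar'
They are identical.

Yes


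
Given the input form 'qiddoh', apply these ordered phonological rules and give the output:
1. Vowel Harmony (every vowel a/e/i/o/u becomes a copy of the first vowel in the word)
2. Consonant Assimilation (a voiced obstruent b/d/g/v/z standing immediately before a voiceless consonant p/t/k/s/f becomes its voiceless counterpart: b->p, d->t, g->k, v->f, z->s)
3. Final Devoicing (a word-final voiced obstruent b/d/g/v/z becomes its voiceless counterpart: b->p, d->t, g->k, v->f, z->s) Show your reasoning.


Starting form: 'qiddoh'
Rule 1: Vowel Harmony: all vowels become 'i' (matching first vowel). 'qiddoh' -> 'qiddih'
Rule 2: Consonant Assimilation: no voiced obstruent (b/d/g/v/z) stands immediately before a voiceless consonant (p/t/k/s/f). No change.
Rule 3: Final Devoicing: final consonant 'h' is not one of the voiced obstruents b/d/g/v/z. No change.
Final form: 'qiddih'

qiddih


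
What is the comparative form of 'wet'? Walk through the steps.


Apply comparative formation (double final consonant, add -er): 'wet' -> 'wetter'.

wetter


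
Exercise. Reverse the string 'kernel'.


Reverse 'kernel' character by character: 'lenrek'.

lenrek


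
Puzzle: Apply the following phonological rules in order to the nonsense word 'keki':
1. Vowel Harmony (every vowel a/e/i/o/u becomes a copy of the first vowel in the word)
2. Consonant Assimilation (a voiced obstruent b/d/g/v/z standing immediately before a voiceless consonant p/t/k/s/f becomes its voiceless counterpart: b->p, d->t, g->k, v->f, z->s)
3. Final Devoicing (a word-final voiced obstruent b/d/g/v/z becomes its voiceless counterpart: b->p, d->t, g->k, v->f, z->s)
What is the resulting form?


Starting form: 'keki'
Rule 1: Vowel Harmony: all vowels become 'e' (matching first vowel). 'keki' -> 'keke'
Rule 2: Consonant Assimilation: no voiced obstruent (b/d/g/v/z) stands immediately before a voiceless consonant (p/t/k/s/f). No change.
Rule 3: Final Devoicing: the word ends in the vowel 'e', not a consonant. No change.
Final form: 'keke'

keke


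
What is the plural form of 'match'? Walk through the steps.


Apply rule: Add -es (sibilant/fricative ending). 'match' becomes 'matches'.

matches


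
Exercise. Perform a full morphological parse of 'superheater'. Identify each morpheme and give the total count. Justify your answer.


Step 1: Identify prefix: 'super' (meaning: above)
Step 2: Identify root: 'heat'
Step 3: Identify suffix(es): 'er'
Decomposition: super- (prefix: above) + heat (root) + -er (suffix: one who)
Total morphemes: 3

3 morphemes (super- (prefix: above) + heat (root) + -er (suffix: one who))


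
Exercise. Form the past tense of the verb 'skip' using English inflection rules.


Apply rule: Double final consonant and add -ed. 'skip' becomes 'skipped'.

skipped


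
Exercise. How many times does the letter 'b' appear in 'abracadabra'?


Letter 'b' in 'abracadabra': found at position(s) 2, 9 = 2 occurrence(s).

2


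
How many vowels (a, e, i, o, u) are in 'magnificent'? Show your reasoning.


Vowels in 'magnificent': a, i, i, e = 4 vowels.

4


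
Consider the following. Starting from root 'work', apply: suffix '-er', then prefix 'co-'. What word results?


Step 1: Add suffix '-er' to 'work' = 'worker'
Step 2: Add prefix 'co-' to 'worker' = 'coworker'

coworker


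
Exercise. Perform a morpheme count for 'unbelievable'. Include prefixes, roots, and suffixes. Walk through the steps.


Decomposition: un- (prefix) + believe (root) + -able (suffix) = 3 morpheme(s)

3 morphemes


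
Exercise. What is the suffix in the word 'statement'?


The word 'statement' = 'state' (root) + '-ment' (suffix). The suffix is '-ment'.

ment


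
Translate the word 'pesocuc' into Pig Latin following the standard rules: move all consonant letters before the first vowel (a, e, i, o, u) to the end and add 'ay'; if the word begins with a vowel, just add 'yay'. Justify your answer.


'pesocuc': move consonant cluster 'p' to end and add 'ay': 'esocucpay'.

esocucpay


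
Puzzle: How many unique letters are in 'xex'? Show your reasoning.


Unique letters in 'xex': {e, x} = 2 distinct letters.

2


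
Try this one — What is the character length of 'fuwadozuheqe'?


Spell out 'fuwadozuheqe' and number each letter: f(1), u(2), w(3), a(4), d(5), o(6), z(7), u(8), h(9), e(10), q(11), e(12). Total: 12 letters.

12


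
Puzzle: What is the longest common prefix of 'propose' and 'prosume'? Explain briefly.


Compare from the start: 3 characters match: 'pro'. Mismatch at position 4: 'p' vs 's'.

pro


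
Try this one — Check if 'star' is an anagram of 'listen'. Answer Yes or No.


Sorted letters of 'star': 'arst'
Sorted letters of 'listen': 'eilnst'
They do not match.

No


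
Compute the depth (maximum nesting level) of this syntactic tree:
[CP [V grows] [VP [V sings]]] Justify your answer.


Count bracket nesting levels:
'[' at pos 0: depth = 1
'[' at pos 4: depth = 2
'[' at pos 14: depth = 2
'[' at pos 18: depth = 3
Maximum depth reached: 3

3


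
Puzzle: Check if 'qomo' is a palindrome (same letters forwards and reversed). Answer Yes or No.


Forward: 'qomo'
Reversed: 'omoq'
They differ.

No


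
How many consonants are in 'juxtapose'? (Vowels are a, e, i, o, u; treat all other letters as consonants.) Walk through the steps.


Consonants in 'juxtapose': j, x, t, p, s = 5 consonants.

5


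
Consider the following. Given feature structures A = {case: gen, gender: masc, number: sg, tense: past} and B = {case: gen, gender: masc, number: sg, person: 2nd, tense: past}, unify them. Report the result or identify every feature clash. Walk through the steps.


Compare features:
case: A=gen vs B=gen -> unified: gen
gender: A=masc vs B=masc -> unified: masc
number: A=sg vs B=sg -> unified: sg
person: A=_ vs B=2nd -> unified: 2nd
tense: A=past vs B=past -> unified: past
No clashes found.

Unified: {case: gen, gender: masc, number: sg, person: 2nd, tense: past}


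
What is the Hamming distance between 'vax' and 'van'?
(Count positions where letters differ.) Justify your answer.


Alignment:
Position 1: 'v' vs 'v' = match
Position 2: 'a' vs 'a' = match
Position 3: 'x' vs 'n' = DIFFER
Total differences: 1

1


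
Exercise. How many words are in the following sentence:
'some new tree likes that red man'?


Split into words: some | new | tree | likes | that | red | man = 7 words.

7


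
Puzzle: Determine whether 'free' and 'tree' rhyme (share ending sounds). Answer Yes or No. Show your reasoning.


Rime (stressed vowel + following sounds) of 'free': -ee = /iː/
Rime of 'tree': -ee = /iː/
/iː/ and /iː/ are the same ending sound, so the words rhyme.

Yes


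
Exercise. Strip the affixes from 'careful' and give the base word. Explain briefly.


Remove suffix '-ful' from 'careful' to get root 'care'.

care


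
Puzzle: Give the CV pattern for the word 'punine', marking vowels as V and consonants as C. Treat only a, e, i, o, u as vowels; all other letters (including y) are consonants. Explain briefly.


Letter mapping: p = C, u = V, n = C, i = V, n = C, e = V.

CVCVCV


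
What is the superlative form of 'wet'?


Apply superlative formation (double final consonant, add -est): 'wet' -> 'wettest'.

wettest


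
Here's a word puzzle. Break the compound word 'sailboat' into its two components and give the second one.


Split 'sailboat' into 'sail' + 'boat'. The second part is 'boat'.

boat


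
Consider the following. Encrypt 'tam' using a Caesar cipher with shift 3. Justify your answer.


Shift each letter by 3: t -> w, a -> d, m -> p. Result: 'wdp'.

wdp


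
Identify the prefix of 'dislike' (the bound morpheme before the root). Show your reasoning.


The word 'dislike' = 'dis' (prefix) + 'like' (root). The prefix is 'dis'.

dis


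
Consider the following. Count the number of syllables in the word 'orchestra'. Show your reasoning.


Break 'orchestra' into syllables: or-ches-tra -> or | ches | tra = 3 syllables

3 syllables


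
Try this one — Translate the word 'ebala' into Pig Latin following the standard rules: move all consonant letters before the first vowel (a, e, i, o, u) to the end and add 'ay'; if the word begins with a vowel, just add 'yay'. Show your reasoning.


'ebala' starts with a vowel, so add 'yay': 'ebalayay'.

ebalayay


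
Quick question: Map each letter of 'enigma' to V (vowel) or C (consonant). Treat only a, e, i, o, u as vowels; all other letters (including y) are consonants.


Letter mapping: e = V, n = C, i = V, g = C, m = C, a = V.

VCVCCV


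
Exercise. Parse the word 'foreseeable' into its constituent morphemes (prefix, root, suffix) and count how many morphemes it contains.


Step 1: Identify prefix: 'fore' (meaning: before/front)
Step 2: Identify root: 'see'
Step 3: Identify suffix(es): 'able'
Decomposition: fore- (prefix: before/front) + see (root) + -able (suffix: capable of)
Total morphemes: 3

3 morphemes (fore- (prefix: before/front) + see (root) + -able (suffix: capable of))


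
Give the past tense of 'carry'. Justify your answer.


Apply rule: Change -y to -ied. 'carry' becomes 'carried'.

carried


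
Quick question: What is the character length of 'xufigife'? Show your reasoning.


Spell out 'xufigife' and number each letter: x(1), u(2), f(3), i(4), g(5), i(6), f(7), e(8). Total: 8 letters.

8


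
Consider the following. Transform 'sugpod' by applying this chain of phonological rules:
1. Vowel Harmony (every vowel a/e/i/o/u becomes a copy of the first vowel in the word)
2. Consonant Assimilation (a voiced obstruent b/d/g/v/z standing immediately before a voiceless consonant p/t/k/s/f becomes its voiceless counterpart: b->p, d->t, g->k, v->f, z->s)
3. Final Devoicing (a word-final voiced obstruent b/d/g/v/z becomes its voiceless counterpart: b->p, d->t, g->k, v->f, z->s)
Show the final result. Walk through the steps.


Starting form: 'sugpod'
Rule 1: Vowel Harmony: all vowels become 'u' (matching first vowel). 'sugpod' -> 'sugpud'
Rule 2: Consonant Assimilation: voiced obstruent before voiceless consonant becomes voiceless ('gp' -> 'kp'). 'sugpud' -> 'sukpud'
Rule 3: Final Devoicing: word-final voiced obstruent 'd' becomes voiceless 't'. 'sukpud' -> 'sukput'
Final form: 'sukput'

sukput


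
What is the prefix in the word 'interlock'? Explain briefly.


The word 'interlock' = 'inter' (prefix) + 'lock' (root). The prefix is 'inter'.

inter


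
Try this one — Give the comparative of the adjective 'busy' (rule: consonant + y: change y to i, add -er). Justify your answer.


Apply comparative formation (consonant + y: change y to i, add -er): 'busy' -> 'busier'.

busier


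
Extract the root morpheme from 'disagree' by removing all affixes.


Remove prefix 'dis' from 'disagree' to get root 'agree'.

agree


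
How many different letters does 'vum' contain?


Unique letters in 'vum': {m, u, v} = 3 distinct letters.

3


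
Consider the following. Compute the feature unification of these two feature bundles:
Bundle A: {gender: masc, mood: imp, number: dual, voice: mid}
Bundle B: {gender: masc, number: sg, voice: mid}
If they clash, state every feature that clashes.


Compare features:
gender: A=masc vs B=masc -> unified: masc
mood: A=imp vs B=_ -> unified: imp
number: A=dual vs B=sg -> CLASH
voice: A=mid vs B=mid -> unified: mid
Clash detected on feature 'number' (dual vs sg); unification fails.

CLASH on 'number' (dual vs sg)


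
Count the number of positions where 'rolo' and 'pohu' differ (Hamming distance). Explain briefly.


Alignment:
Position 1: 'r' vs 'p' = DIFFER
Position 2: 'o' vs 'o' = match
Position 3: 'l' vs 'h' = DIFFER
Position 4: 'o' vs 'u' = DIFFER
Total differences: 3

3


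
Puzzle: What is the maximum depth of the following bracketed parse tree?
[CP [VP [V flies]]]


Count bracket nesting levels:
'[' at pos 0: depth = 1
'[' at pos 4: depth = 2
'[' at pos 8: depth = 3
Maximum depth reached: 3

3


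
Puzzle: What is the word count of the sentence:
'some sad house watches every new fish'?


Split into words: some | sad | house | watches | every | new | fish = 7 words.

7


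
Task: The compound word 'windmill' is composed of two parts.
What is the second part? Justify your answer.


Split 'windmill' into 'wind' + 'mill'. The second part is 'mill'.

mill


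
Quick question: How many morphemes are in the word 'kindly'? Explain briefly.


Decomposition: kind (root) + -ly (suffix) = 2 morpheme(s)

2 morphemes


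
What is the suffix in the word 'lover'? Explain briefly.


The word 'lover' = 'love' (root) + '-er' (suffix). The suffix is '-er'.

er


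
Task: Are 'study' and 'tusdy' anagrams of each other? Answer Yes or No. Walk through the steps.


Sorted letters of 'study': 'dstuy'
Sorted letters of 'tusdy': 'dstuy'
They match.

Yes


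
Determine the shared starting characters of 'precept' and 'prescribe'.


Compare from the start: 3 characters match: 'pre'. Mismatch at position 4: 'c' vs 's'.

pre


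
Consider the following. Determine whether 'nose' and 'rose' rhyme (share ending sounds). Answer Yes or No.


Rime (stressed vowel + following sounds) of 'nose': -ose = /oʊz/
Rime of 'rose': -ose = /oʊz/
/oʊz/ and /oʊz/ are the same ending sound, so the words rhyme.

Yes


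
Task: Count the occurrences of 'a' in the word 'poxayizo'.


Letter 'a' in 'poxayizo': found at position(s) 4 = 1 occurrence(s).

1


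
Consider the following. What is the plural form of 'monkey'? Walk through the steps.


Apply rule: Add -s. 'monkey' becomes 'monkeys'.

monkeys


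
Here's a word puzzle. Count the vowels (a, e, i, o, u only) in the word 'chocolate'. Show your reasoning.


Vowels in 'chocolate': o, o, a, e = 4 vowels.

4


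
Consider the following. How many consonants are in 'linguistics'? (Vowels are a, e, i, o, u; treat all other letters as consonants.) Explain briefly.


Consonants in 'linguistics': l, n, g, s, t, c, s = 7 consonants.

7


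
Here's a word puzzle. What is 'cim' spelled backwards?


Reverse 'cim' character by character: 'mic'.

mic


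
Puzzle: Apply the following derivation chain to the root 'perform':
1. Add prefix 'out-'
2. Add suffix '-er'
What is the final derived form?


Step 1: Add prefix 'out-' to 'perform' = 'outperform'
Step 2: Add suffix '-er' to 'outperform' = 'outperformer'

outperformer


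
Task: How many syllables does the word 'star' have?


Break 'star' into syllables: star -> star = 1 syllable

1 syllable


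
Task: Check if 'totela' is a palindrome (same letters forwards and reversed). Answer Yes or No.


Forward: 'totela'
Reversed: 'aletot'
They differ.

No


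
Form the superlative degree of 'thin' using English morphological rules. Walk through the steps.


Apply superlative formation (double final consonant, add -est): 'thin' -> 'thinnest'.

thinnest


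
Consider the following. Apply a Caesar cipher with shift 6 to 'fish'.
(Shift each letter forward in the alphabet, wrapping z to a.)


Shift each letter by 6: f -> l, i -> o, s -> y, h -> n. Result: 'loyn'.

loyn


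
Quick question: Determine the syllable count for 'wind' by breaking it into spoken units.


Break 'wind' into syllables: wind -> wind = 1 syllable

1 syllable


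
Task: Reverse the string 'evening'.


Reverse 'evening' character by character: 'gnineve'.

gnineve


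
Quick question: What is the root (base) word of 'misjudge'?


Remove prefix 'mis' from 'misjudge' to get root 'judge'.

judge


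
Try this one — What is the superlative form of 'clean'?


Apply superlative formation (add -est): 'clean' -> 'cleanest'.

cleanest


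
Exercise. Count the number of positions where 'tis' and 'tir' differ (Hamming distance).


Alignment:
Position 1: 't' vs 't' = match
Position 2: 'i' vs 'i' = match
Position 3: 's' vs 'r' = DIFFER
Total differences: 1

1


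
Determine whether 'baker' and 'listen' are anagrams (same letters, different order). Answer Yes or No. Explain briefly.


Sorted letters of 'baker': 'abekr'
Sorted letters of 'listen': 'eilnst'
They do not match.

No


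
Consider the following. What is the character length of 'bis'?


Spell out 'bis' and number each letter: b(1), i(2), s(3). Total: 3 letters.

3


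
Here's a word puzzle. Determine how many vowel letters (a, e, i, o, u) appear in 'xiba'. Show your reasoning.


Vowels in 'xiba': i, a = 2 vowels.

2


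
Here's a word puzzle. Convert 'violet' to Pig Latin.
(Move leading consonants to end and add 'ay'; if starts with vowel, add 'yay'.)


'violet': move consonant cluster 'v' to end and add 'ay': 'ioletvay'.

ioletvay


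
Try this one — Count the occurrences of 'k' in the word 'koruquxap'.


Letter 'k' in 'koruquxap': found at position(s) 1 = 1 occurrence(s).

1


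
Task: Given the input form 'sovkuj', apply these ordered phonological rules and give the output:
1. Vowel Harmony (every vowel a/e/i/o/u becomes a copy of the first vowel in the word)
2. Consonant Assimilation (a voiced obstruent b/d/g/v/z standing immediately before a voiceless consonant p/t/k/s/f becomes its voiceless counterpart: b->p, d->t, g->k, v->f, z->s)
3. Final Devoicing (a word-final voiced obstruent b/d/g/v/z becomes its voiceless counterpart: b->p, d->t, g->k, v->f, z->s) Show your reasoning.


Starting form: 'sovkuj'
Rule 1: Vowel Harmony: all vowels become 'o' (matching first vowel). 'sovkuj' -> 'sovkoj'
Rule 2: Consonant Assimilation: voiced obstruent before voiceless consonant becomes voiceless ('vk' -> 'fk'). 'sovkoj' -> 'sofkoj'
Rule 3: Final Devoicing: final consonant 'j' is not one of the voiced obstruents b/d/g/v/z. No change.
Final form: 'sofkoj'

sofkoj


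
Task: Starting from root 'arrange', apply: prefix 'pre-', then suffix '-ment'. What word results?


Step 1: Add prefix 'pre-' to 'arrange' = 'prearrange'
Step 2: Add suffix '-ment' to 'prearrange' = 'prearrangement'

prearrangement


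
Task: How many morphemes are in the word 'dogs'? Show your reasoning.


Decomposition: dog (root) + -s (plural) = 2 morpheme(s)

2 morphemes


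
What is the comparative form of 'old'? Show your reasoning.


Apply comparative formation (add -er): 'old' -> 'older'.

older


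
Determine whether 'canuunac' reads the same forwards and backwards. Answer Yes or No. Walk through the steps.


Forward: 'canuunac'
Reversed: 'canuunac'
They are identical.

Yes


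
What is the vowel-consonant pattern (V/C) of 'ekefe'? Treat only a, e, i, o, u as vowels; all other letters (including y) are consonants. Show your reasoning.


Letter mapping: e = V, k = C, e = V, f = C, e = V.

VCVCV


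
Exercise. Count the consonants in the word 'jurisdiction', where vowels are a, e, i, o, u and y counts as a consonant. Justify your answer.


Consonants in 'jurisdiction': j, r, s, d, c, t, n = 7 consonants.

7


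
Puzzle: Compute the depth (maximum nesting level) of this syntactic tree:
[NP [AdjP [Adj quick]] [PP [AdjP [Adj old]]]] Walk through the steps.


Count bracket nesting levels:
'[' at pos 0: depth = 1
'[' at pos 4: depth = 2
'[' at pos 10: depth = 3
'[' at pos 23: depth = 2
'[' at pos 27: depth = 3
'[' at pos 33: depth = 4
Maximum depth reached: 4

4
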